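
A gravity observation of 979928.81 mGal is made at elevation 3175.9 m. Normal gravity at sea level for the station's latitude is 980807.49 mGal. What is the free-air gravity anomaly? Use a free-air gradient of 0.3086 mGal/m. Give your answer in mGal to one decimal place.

Free-air correction = 0.3086 × 3175.9 = 980.08 mGal
Free-air anomaly = 979928.81 − 980807.49 + (980.08) = 101.40 mGal

101.4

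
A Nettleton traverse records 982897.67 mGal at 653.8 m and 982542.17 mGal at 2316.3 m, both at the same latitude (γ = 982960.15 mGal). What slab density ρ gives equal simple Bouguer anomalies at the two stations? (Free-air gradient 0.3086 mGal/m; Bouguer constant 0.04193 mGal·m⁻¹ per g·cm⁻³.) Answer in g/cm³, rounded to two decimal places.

Δg_obs = 982542.17 − 982897.67 = -355.50 mGal over Δh = 2316.3 − 653.8 = 1662.5 m
Equal Bouguer anomalies ⇒ Δg_obs + (0.3086 − 0.04193ρ)·Δh = 0
0.3086 − 0.04193ρ = −Δg_obs/Δh = 0.21383
ρ = (0.3086 − 0.21383) / 0.04193 = 2.26 g/cm³

2.26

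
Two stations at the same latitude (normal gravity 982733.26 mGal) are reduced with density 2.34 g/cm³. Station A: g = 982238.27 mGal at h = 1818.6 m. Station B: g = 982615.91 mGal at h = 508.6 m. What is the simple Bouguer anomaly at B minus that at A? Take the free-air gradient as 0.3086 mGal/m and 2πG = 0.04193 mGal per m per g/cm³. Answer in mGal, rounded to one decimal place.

Δg_SB(A) = 982238.27 − 982733.26 + 0.3086×1818.6 − 0.04193×2.34×1818.6 = -112.20 mGal
Δg_SB(B) = 982615.91 − 982733.26 + 0.3086×508.6 − 0.04193×2.34×508.6 = -10.30 mGal
Difference = -10.30 − (-112.20) = 101.90 mGal

101.9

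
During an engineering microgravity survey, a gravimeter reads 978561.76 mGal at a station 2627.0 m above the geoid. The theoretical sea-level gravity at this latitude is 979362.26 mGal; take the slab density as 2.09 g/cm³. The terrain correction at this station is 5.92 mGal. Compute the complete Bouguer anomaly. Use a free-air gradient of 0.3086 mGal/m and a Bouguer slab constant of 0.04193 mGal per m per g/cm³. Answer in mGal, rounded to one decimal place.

Free-air correction = 0.3086 × 2627.0 = 810.69 mGal
Free-air anomaly = 978561.76 − 979362.26 + (810.69) = 10.19 mGal
Bouguer slab correction = 0.04193 × 2.09 × 2627.0 = 230.21 mGal
Simple Bouguer anomaly = 10.19 − (230.21) = -220.02 mGal
Complete Bouguer anomaly = -220.02 + 5.92 = -214.10 mGal

-214.1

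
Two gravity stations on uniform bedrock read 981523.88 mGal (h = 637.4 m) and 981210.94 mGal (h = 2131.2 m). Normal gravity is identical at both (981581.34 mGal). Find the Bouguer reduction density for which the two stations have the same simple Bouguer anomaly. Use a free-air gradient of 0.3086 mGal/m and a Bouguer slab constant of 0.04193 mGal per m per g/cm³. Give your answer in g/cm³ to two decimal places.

Δg_obs = 981210.94 − 981523.88 = -312.94 mGal over Δh = 2131.2 − 637.4 = 1493.8 m
Equal Bouguer anomalies ⇒ Δg_obs + (0.3086 − 0.04193ρ)·Δh = 0
0.3086 − 0.04193ρ = −Δg_obs/Δh = 0.20949
ρ = (0.3086 − 0.20949) / 0.04193 = 2.36 g/cm³

2.36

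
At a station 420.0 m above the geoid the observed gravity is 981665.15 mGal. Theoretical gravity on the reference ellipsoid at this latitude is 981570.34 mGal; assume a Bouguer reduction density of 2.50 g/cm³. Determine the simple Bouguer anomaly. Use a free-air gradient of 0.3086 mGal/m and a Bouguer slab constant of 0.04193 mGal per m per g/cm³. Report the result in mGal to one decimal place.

Free-air correction = 0.3086 × 420.0 = 129.61 mGal
Free-air anomaly = 981665.15 − 981570.34 + (129.61) = 224.42 mGal
Bouguer slab correction = 0.04193 × 2.50 × 420.0 = 44.03 mGal
Simple Bouguer anomaly = 224.42 − (44.03) = 180.39 mGal

180.4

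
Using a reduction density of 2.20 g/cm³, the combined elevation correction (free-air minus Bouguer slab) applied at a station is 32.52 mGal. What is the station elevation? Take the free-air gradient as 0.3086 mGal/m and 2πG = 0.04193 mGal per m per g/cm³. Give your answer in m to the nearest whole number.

Combined gradient = 0.3086 − 0.04193 × 2.20 = 0.2163540 mGal/m
h = 32.52 / 0.2163540 = 150.31 m

150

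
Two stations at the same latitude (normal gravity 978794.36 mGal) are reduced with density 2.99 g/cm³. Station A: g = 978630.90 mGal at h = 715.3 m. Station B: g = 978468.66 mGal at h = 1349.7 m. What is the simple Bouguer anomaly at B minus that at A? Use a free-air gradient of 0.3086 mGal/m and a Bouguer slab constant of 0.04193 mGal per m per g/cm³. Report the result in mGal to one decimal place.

-46.0

Δg_SB(A) = 978630.90 − 978794.36 + 0.3086×715.3 − 0.04193×2.99×715.3 = -32.40 mGal
Δg_SB(B) = 978468.66 − 978794.36 + 0.3086×1349.7 − 0.04193×2.99×1349.7 = -78.40 mGal
Difference = -78.40 − (-32.40) = -46.00 mGal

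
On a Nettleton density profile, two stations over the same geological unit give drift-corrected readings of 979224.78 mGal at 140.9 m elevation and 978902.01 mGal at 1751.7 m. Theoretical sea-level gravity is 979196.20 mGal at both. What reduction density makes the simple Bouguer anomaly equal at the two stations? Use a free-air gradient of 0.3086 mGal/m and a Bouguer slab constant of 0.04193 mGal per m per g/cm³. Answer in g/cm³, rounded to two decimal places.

Δg_obs = 978902.01 − 979224.78 = -322.77 mGal over Δh = 1751.7 − 140.9 = 1610.8 m
Equal Bouguer anomalies ⇒ Δg_obs + (0.3086 − 0.04193ρ)·Δh = 0
0.3086 − 0.04193ρ = −Δg_obs/Δh = 0.20038
ρ = (0.3086 − 0.20038) / 0.04193 = 2.58 g/cm³

2.58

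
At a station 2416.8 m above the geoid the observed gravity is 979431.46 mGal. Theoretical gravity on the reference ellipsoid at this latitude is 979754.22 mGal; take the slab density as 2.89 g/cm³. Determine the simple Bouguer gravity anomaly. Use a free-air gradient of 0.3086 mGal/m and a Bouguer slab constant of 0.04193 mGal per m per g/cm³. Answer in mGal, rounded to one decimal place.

130.2

Free-air correction = 0.3086 × 2416.8 = 745.82 mGal
Free-air anomaly = 979431.46 − 979754.22 + (745.82) = 423.06 mGal
Bouguer slab correction = 0.04193 × 2.89 × 2416.8 = 292.86 mGal
Simple Bouguer anomaly = 423.06 − (292.86) = 130.20 mGal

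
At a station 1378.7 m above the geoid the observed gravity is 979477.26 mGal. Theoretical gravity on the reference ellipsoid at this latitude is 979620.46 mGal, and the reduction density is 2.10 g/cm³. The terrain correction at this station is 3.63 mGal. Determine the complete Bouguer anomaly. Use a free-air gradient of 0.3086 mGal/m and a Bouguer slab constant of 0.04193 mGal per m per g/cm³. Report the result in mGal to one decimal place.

164.5

Free-air correction = 0.3086 × 1378.7 = 425.47 mGal
Free-air anomaly = 979477.26 − 979620.46 + (425.47) = 282.27 mGal
Bouguer slab correction = 0.04193 × 2.10 × 1378.7 = 121.40 mGal
Simple Bouguer anomaly = 282.27 − (121.40) = 160.87 mGal
Complete Bouguer anomaly = 160.87 + 3.63 = 164.50 mGal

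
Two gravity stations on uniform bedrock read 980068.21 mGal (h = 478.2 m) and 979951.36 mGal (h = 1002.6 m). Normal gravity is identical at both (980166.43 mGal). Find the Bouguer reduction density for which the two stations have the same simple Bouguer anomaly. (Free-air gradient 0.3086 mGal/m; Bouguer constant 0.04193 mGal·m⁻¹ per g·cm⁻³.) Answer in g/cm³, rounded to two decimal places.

2.05

Δg_obs = 979951.36 − 980068.21 = -116.85 mGal over Δh = 1002.6 − 478.2 = 524.4 m
Equal Bouguer anomalies ⇒ Δg_obs + (0.3086 − 0.04193ρ)·Δh = 0
0.3086 − 0.04193ρ = −Δg_obs/Δh = 0.22283
ρ = (0.3086 − 0.22283) / 0.04193 = 2.05 g/cm³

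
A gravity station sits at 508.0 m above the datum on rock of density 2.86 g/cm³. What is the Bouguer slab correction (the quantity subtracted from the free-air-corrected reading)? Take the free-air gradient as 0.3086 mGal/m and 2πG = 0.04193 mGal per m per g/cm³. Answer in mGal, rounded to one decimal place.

60.9

Bouguer slab correction = 0.04193 × 2.86 × 508.0 = 60.9 mGal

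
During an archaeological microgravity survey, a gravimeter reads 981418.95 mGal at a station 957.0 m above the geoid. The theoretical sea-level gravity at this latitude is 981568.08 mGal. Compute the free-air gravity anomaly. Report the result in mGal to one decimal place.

Free-air correction = 0.3086 × 957.0 = 295.33 mGal
Free-air anomaly = 981418.95 − 981568.08 + (295.33) = 146.20 mGal

146.2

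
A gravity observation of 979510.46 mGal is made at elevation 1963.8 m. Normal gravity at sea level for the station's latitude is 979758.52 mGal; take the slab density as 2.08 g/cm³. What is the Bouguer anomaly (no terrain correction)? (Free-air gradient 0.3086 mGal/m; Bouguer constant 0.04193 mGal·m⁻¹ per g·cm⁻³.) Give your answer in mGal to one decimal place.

Free-air correction = 0.3086 × 1963.8 = 606.03 mGal
Free-air anomaly = 979510.46 − 979758.52 + (606.03) = 357.97 mGal
Bouguer slab correction = 0.04193 × 2.08 × 1963.8 = 171.27 mGal
Simple Bouguer anomaly = 357.97 − (171.27) = 186.70 mGal

186.7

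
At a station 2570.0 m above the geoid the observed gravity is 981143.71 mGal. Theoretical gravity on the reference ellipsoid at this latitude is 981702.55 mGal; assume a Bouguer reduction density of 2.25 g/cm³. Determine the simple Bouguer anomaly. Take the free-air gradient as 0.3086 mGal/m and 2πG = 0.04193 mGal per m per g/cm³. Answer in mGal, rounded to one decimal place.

Free-air correction = 0.3086 × 2570.0 = 793.10 mGal
Free-air anomaly = 981143.71 − 981702.55 + (793.10) = 234.26 mGal
Bouguer slab correction = 0.04193 × 2.25 × 2570.0 = 242.46 mGal
Simple Bouguer anomaly = 234.26 − (242.46) = -8.20 mGal

-8.2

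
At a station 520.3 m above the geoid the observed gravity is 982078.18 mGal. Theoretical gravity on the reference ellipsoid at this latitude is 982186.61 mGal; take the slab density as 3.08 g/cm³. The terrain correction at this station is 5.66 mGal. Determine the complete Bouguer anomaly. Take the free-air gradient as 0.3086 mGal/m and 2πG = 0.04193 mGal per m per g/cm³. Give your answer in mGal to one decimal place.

-9.4

Free-air correction = 0.3086 × 520.3 = 160.56 mGal
Free-air anomaly = 982078.18 − 982186.61 + (160.56) = 52.13 mGal
Bouguer slab correction = 0.04193 × 3.08 × 520.3 = 67.19 mGal
Simple Bouguer anomaly = 52.13 − (67.19) = -15.06 mGal
Complete Bouguer anomaly = -15.06 + 5.66 = -9.40 mGal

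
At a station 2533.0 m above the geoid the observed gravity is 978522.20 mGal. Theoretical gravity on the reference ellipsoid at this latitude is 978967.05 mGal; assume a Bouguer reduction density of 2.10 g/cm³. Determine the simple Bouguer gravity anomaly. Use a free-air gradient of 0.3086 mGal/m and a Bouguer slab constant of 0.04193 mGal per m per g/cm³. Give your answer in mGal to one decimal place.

113.8

Free-air correction = 0.3086 × 2533.0 = 781.68 mGal
Free-air anomaly = 978522.20 − 978967.05 + (781.68) = 336.83 mGal
Bouguer slab correction = 0.04193 × 2.10 × 2533.0 = 223.04 mGal
Simple Bouguer anomaly = 336.83 − (223.04) = 113.79 mGal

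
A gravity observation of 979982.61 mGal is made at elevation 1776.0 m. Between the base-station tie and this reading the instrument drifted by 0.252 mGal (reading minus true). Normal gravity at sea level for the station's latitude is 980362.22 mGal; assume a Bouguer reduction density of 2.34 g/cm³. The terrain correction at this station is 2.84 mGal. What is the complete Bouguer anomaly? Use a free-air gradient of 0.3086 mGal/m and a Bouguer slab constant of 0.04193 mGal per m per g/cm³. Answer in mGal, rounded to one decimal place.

Drift-corrected reading = 979982.61 − (0.252) = 979982.358 mGal
Free-air correction = 0.3086 × 1776.0 = 548.07 mGal
Free-air anomaly = 979982.358 − 980362.22 + (548.07) = 168.208 mGal
Bouguer slab correction = 0.04193 × 2.34 × 1776.0 = 174.25 mGal
Simple Bouguer anomaly = 168.208 − (174.25) = -6.042 mGal
Complete Bouguer anomaly = -6.042 + 2.84 = -3.202 mGal

-3.2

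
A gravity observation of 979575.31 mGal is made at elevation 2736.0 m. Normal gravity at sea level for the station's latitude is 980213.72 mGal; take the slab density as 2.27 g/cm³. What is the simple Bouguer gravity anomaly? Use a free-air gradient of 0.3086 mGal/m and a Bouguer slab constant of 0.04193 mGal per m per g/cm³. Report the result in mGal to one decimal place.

-54.5

Free-air correction = 0.3086 × 2736.0 = 844.33 mGal
Free-air anomaly = 979575.31 − 980213.72 + (844.33) = 205.92 mGal
Bouguer slab correction = 0.04193 × 2.27 × 2736.0 = 260.42 mGal
Simple Bouguer anomaly = 205.92 − (260.42) = -54.50 mGal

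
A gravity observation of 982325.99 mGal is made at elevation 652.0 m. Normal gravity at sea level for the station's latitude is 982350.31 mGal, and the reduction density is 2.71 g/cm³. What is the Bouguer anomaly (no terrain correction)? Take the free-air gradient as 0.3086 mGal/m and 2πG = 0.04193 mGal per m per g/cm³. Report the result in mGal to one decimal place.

Free-air correction = 0.3086 × 652.0 = 201.21 mGal
Free-air anomaly = 982325.99 − 982350.31 + (201.21) = 176.89 mGal
Bouguer slab correction = 0.04193 × 2.71 × 652.0 = 74.09 mGal
Simple Bouguer anomaly = 176.89 − (74.09) = 102.80 mGal

102.8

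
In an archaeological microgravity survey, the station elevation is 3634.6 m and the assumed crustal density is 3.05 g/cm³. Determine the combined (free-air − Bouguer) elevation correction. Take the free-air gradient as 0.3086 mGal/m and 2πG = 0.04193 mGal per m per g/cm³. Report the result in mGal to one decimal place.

656.8

Combined gradient = 0.3086 − 0.04193 × 3.05 = 0.1807135 mGal/m
Combined elevation correction = 0.1807135 × 3634.6 = 656.8 mGal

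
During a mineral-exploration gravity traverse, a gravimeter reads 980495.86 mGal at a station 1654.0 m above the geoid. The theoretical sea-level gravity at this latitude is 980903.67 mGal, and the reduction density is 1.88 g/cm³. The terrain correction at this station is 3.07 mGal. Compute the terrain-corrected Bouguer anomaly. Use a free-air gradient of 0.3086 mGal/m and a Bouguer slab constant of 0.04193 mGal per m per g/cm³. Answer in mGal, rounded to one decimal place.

-24.7

Free-air correction = 0.3086 × 1654.0 = 510.42 mGal
Free-air anomaly = 980495.86 − 980903.67 + (510.42) = 102.61 mGal
Bouguer slab correction = 0.04193 × 1.88 × 1654.0 = 130.38 mGal
Simple Bouguer anomaly = 102.61 − (130.38) = -27.77 mGal
Complete Bouguer anomaly = -27.77 + 3.07 = -24.70 mGal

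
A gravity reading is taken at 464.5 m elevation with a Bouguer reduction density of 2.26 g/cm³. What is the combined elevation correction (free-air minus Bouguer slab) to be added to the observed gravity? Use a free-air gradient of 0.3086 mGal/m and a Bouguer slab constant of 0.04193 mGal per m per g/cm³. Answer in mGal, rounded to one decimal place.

Combined gradient = 0.3086 − 0.04193 × 2.26 = 0.2138382 mGal/m
Combined elevation correction = 0.2138382 × 464.5 = 99.3 mGal

99.3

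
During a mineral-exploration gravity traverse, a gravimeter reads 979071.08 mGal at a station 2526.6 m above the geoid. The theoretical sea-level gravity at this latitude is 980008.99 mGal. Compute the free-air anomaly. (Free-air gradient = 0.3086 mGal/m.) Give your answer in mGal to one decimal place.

-158.2

Free-air correction = 0.3086 × 2526.6 = 779.71 mGal
Free-air anomaly = 979071.08 − 980008.99 + (779.71) = -158.20 mGal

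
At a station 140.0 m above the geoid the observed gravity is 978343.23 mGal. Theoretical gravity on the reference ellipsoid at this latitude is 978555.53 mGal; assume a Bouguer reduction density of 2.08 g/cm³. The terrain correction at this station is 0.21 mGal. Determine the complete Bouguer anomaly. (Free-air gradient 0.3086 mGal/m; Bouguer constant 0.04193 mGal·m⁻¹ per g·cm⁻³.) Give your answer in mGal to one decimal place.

Free-air correction = 0.3086 × 140.0 = 43.20 mGal
Free-air anomaly = 978343.23 − 978555.53 + (43.20) = -169.10 mGal
Bouguer slab correction = 0.04193 × 2.08 × 140.0 = 12.21 mGal
Simple Bouguer anomaly = -169.10 − (12.21) = -181.31 mGal
Complete Bouguer anomaly = -181.31 + 0.21 = -181.10 mGal

-181.1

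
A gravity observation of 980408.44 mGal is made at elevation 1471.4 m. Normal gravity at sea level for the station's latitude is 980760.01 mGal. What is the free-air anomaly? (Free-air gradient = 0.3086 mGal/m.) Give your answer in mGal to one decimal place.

Free-air correction = 0.3086 × 1471.4 = 454.07 mGal
Free-air anomaly = 980408.44 − 980760.01 + (454.07) = 102.50 mGal

102.5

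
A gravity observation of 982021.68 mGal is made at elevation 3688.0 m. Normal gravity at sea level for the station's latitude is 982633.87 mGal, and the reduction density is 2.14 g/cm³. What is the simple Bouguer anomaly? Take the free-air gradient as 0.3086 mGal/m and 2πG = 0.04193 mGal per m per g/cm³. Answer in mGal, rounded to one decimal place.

Free-air correction = 0.3086 × 3688.0 = 1138.12 mGal
Free-air anomaly = 982021.68 − 982633.87 + (1138.12) = 525.93 mGal
Bouguer slab correction = 0.04193 × 2.14 × 3688.0 = 330.92 mGal
Simple Bouguer anomaly = 525.93 − (330.92) = 195.01 mGal

195.0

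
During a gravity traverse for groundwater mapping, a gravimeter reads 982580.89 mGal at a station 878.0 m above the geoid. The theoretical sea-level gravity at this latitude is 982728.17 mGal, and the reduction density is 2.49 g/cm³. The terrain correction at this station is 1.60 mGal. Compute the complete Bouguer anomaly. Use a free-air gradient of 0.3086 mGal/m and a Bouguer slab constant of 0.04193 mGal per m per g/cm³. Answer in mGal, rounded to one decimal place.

Free-air correction = 0.3086 × 878.0 = 270.95 mGal
Free-air anomaly = 982580.89 − 982728.17 + (270.95) = 123.67 mGal
Bouguer slab correction = 0.04193 × 2.49 × 878.0 = 91.67 mGal
Simple Bouguer anomaly = 123.67 − (91.67) = 32.00 mGal
Complete Bouguer anomaly = 32.00 + 1.60 = 33.60 mGal

33.6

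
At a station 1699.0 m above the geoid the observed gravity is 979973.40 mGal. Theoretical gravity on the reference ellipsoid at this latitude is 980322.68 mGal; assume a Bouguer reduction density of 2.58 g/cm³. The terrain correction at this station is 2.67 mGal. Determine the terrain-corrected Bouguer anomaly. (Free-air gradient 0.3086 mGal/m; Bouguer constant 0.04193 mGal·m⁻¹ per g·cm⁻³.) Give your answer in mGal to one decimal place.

-6.1

Free-air correction = 0.3086 × 1699.0 = 524.31 mGal
Free-air anomaly = 979973.40 − 980322.68 + (524.31) = 175.03 mGal
Bouguer slab correction = 0.04193 × 2.58 × 1699.0 = 183.80 mGal
Simple Bouguer anomaly = 175.03 − (183.80) = -8.77 mGal
Complete Bouguer anomaly = -8.77 + 2.67 = -6.10 mGal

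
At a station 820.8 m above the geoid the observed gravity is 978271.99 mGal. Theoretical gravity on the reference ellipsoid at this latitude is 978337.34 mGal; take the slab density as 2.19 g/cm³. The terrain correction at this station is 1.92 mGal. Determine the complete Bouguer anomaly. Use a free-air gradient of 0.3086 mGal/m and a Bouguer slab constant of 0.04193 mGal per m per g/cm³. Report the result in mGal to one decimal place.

114.5

Free-air correction = 0.3086 × 820.8 = 253.30 mGal
Free-air anomaly = 978271.99 − 978337.34 + (253.30) = 187.95 mGal
Bouguer slab correction = 0.04193 × 2.19 × 820.8 = 75.37 mGal
Simple Bouguer anomaly = 187.95 − (75.37) = 112.58 mGal
Complete Bouguer anomaly = 112.58 + 1.92 = 114.50 mGal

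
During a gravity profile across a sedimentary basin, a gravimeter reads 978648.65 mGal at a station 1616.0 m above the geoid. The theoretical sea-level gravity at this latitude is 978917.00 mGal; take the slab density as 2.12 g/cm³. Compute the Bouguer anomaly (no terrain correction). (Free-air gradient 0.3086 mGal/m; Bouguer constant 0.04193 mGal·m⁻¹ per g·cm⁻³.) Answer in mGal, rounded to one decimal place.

Free-air correction = 0.3086 × 1616.0 = 498.70 mGal
Free-air anomaly = 978648.65 − 978917.00 + (498.70) = 230.35 mGal
Bouguer slab correction = 0.04193 × 2.12 × 1616.0 = 143.65 mGal
Simple Bouguer anomaly = 230.35 − (143.65) = 86.70 mGal

86.7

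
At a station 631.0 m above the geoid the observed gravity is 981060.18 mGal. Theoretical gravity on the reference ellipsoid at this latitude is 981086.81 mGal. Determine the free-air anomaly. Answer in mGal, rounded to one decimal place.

168.1

Free-air correction = 0.3086 × 631.0 = 194.73 mGal
Free-air anomaly = 981060.18 − 981086.81 + (194.73) = 168.10 mGal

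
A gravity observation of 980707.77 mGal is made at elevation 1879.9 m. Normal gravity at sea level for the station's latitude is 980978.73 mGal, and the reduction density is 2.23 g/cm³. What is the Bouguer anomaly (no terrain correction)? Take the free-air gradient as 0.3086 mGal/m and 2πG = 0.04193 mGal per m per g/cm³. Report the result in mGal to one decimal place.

133.4

Free-air correction = 0.3086 × 1879.9 = 580.14 mGal
Free-air anomaly = 980707.77 − 980978.73 + (580.14) = 309.18 mGal
Bouguer slab correction = 0.04193 × 2.23 × 1879.9 = 175.78 mGal
Simple Bouguer anomaly = 309.18 − (175.78) = 133.40 mGal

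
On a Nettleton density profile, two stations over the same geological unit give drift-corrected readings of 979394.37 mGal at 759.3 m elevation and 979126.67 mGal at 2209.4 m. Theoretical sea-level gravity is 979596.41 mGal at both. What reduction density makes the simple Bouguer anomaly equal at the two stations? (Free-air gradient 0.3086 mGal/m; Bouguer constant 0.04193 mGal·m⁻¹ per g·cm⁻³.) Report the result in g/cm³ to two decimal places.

Δg_obs = 979126.67 − 979394.37 = -267.70 mGal over Δh = 2209.4 − 759.3 = 1450.1 m
Equal Bouguer anomalies ⇒ Δg_obs + (0.3086 − 0.04193ρ)·Δh = 0
0.3086 − 0.04193ρ = −Δg_obs/Δh = 0.18461
ρ = (0.3086 − 0.18461) / 0.04193 = 2.96 g/cm³

2.96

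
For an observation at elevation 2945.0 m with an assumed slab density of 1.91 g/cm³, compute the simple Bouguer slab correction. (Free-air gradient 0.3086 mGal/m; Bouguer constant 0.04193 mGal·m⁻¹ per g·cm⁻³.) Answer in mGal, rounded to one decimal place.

235.9

Bouguer slab correction = 0.04193 × 1.91 × 2945.0 = 235.9 mGal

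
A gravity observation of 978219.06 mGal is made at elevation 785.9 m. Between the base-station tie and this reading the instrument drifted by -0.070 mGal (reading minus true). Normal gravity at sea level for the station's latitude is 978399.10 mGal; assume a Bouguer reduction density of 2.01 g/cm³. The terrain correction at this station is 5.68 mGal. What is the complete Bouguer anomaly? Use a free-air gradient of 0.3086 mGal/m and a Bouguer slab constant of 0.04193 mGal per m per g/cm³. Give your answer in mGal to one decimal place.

Drift-corrected reading = 978219.06 − (-0.070) = 978219.130 mGal
Free-air correction = 0.3086 × 785.9 = 242.53 mGal
Free-air anomaly = 978219.130 − 978399.10 + (242.53) = 62.560 mGal
Bouguer slab correction = 0.04193 × 2.01 × 785.9 = 66.24 mGal
Simple Bouguer anomaly = 62.560 − (66.24) = -3.680 mGal
Complete Bouguer anomaly = -3.680 + 5.68 = 2.000 mGal

2.0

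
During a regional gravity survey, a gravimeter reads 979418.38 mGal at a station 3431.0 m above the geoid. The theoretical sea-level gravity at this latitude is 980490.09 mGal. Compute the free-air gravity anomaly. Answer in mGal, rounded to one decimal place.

Free-air correction = 0.3086 × 3431.0 = 1058.81 mGal
Free-air anomaly = 979418.38 − 980490.09 + (1058.81) = -12.90 mGal

-12.9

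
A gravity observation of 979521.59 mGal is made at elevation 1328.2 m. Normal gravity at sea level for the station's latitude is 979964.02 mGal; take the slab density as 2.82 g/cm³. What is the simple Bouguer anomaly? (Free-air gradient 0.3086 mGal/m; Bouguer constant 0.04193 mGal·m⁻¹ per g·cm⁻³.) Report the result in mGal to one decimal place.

-189.6

Free-air correction = 0.3086 × 1328.2 = 409.88 mGal
Free-air anomaly = 979521.59 − 979964.02 + (409.88) = -32.55 mGal
Bouguer slab correction = 0.04193 × 2.82 × 1328.2 = 157.05 mGal
Simple Bouguer anomaly = -32.55 − (157.05) = -189.60 mGal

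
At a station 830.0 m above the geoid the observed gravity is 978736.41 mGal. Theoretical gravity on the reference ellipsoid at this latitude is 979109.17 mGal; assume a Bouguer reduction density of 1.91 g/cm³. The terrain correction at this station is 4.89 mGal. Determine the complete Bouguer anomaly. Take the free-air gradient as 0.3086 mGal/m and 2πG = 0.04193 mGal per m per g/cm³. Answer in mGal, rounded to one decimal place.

-178.2

Free-air correction = 0.3086 × 830.0 = 256.14 mGal
Free-air anomaly = 978736.41 − 979109.17 + (256.14) = -116.62 mGal
Bouguer slab correction = 0.04193 × 1.91 × 830.0 = 66.47 mGal
Simple Bouguer anomaly = -116.62 − (66.47) = -183.09 mGal
Complete Bouguer anomaly = -183.09 + 4.89 = -178.20 mGal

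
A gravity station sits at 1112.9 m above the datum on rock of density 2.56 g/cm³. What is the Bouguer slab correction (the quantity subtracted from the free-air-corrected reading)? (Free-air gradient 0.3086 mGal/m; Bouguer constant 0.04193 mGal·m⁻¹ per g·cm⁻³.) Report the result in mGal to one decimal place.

119.5

Bouguer slab correction = 0.04193 × 2.56 × 1112.9 = 119.5 mGal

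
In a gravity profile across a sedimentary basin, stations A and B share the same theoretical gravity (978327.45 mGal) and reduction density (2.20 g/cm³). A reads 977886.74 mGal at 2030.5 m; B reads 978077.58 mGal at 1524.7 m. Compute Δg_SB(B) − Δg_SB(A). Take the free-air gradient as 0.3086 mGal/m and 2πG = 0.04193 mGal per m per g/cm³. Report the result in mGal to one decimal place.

81.4

Δg_SB(A) = 977886.74 − 978327.45 + 0.3086×2030.5 − 0.04193×2.20×2030.5 = -1.40 mGal
Δg_SB(B) = 978077.58 − 978327.45 + 0.3086×1524.7 − 0.04193×2.20×1524.7 = 80.00 mGal
Difference = 80.00 − (-1.40) = 81.40 mGal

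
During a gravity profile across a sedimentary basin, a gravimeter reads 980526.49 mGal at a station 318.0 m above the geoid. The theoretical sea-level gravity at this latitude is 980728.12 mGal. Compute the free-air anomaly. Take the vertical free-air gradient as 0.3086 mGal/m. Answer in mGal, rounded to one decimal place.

-103.5

Free-air correction = 0.3086 × 318.0 = 98.13 mGal
Free-air anomaly = 980526.49 − 980728.12 + (98.13) = -103.50 mGal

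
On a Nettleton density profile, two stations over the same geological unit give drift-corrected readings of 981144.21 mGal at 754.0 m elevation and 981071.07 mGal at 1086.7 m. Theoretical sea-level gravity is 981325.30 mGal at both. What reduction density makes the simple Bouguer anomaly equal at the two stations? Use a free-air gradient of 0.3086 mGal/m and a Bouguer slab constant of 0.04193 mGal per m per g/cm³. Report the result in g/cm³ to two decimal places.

Δg_obs = 981071.07 − 981144.21 = -73.14 mGal over Δh = 1086.7 − 754.0 = 332.7 m
Equal Bouguer anomalies ⇒ Δg_obs + (0.3086 − 0.04193ρ)·Δh = 0
0.3086 − 0.04193ρ = −Δg_obs/Δh = 0.21984
ρ = (0.3086 − 0.21984) / 0.04193 = 2.12 g/cm³

2.12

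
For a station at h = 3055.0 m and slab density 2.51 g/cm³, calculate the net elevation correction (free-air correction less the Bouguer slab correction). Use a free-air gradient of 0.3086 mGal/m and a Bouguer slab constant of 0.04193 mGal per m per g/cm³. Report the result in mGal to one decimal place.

621.3

Combined gradient = 0.3086 − 0.04193 × 2.51 = 0.2033557 mGal/m
Combined elevation correction = 0.2033557 × 3055.0 = 621.3 mGal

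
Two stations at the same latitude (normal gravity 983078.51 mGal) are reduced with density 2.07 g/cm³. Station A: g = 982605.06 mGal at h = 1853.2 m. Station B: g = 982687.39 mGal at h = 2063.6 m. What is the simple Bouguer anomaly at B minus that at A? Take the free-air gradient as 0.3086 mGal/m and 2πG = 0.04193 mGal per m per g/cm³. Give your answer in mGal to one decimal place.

129.0

Δg_SB(A) = 982605.06 − 983078.51 + 0.3086×1853.2 − 0.04193×2.07×1853.2 = -62.40 mGal
Δg_SB(B) = 982687.39 − 983078.51 + 0.3086×2063.6 − 0.04193×2.07×2063.6 = 66.60 mGal
Difference = 66.60 − (-62.40) = 129.00 mGal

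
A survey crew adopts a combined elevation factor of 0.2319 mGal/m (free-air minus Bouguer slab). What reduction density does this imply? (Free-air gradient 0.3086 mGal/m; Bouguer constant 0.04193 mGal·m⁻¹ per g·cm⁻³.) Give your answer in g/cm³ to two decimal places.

0.2319 = 0.3086 − 0.04193 × ρ
ρ = (0.3086 − 0.2319) / 0.04193 = 1.83 g/cm³

1.83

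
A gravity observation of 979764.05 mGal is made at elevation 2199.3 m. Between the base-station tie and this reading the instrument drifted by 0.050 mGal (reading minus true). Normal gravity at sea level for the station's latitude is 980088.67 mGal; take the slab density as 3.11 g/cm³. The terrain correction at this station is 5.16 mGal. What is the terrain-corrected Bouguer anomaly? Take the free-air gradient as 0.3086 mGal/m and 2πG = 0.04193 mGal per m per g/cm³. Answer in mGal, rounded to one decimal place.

72.4

Drift-corrected reading = 979764.05 − (0.050) = 979764.000 mGal
Free-air correction = 0.3086 × 2199.3 = 678.70 mGal
Free-air anomaly = 979764.000 − 980088.67 + (678.70) = 354.030 mGal
Bouguer slab correction = 0.04193 × 3.11 × 2199.3 = 286.79 mGal
Simple Bouguer anomaly = 354.030 − (286.79) = 67.240 mGal
Complete Bouguer anomaly = 67.240 + 5.16 = 72.400 mGal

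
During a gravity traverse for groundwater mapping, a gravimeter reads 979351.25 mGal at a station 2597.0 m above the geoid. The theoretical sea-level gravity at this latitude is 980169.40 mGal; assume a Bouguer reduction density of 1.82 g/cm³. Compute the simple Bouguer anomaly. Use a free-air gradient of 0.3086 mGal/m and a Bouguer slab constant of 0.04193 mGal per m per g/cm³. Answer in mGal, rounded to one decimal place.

Free-air correction = 0.3086 × 2597.0 = 801.43 mGal
Free-air anomaly = 979351.25 − 980169.40 + (801.43) = -16.72 mGal
Bouguer slab correction = 0.04193 × 1.82 × 2597.0 = 198.18 mGal
Simple Bouguer anomaly = -16.72 − (198.18) = -214.90 mGal

-214.9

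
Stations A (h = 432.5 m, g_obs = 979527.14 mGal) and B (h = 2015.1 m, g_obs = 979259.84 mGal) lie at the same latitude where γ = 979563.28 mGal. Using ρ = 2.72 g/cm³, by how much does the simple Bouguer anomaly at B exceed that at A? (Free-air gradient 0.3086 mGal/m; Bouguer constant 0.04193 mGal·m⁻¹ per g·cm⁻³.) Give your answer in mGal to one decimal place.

40.6

Δg_SB(A) = 979527.14 − 979563.28 + 0.3086×432.5 − 0.04193×2.72×432.5 = 48.00 mGal
Δg_SB(B) = 979259.84 − 979563.28 + 0.3086×2015.1 − 0.04193×2.72×2015.1 = 88.60 mGal
Difference = 88.60 − (48.00) = 40.60 mGal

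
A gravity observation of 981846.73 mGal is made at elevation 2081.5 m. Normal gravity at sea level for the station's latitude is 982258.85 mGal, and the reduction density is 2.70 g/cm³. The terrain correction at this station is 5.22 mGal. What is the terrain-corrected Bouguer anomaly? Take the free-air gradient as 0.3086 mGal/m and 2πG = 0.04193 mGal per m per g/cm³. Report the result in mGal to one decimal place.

-0.2

Free-air correction = 0.3086 × 2081.5 = 642.35 mGal
Free-air anomaly = 981846.73 − 982258.85 + (642.35) = 230.23 mGal
Bouguer slab correction = 0.04193 × 2.70 × 2081.5 = 235.65 mGal
Simple Bouguer anomaly = 230.23 − (235.65) = -5.42 mGal
Complete Bouguer anomaly = -5.42 + 5.22 = -0.20 mGal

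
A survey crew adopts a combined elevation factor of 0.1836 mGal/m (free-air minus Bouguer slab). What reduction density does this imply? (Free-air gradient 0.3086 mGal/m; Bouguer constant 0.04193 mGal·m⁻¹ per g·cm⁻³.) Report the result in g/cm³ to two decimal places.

0.1836 = 0.3086 − 0.04193 × ρ
ρ = (0.3086 − 0.1836) / 0.04193 = 2.98 g/cm³

2.98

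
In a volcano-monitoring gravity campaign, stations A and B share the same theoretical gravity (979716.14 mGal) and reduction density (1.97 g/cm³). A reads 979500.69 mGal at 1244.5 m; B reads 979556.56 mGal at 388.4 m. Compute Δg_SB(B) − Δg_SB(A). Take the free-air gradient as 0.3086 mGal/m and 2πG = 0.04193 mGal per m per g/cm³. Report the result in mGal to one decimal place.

-137.6

Δg_SB(A) = 979500.69 − 979716.14 + 0.3086×1244.5 − 0.04193×1.97×1244.5 = 65.80 mGal
Δg_SB(B) = 979556.56 − 979716.14 + 0.3086×388.4 − 0.04193×1.97×388.4 = -71.80 mGal
Difference = -71.80 − (65.80) = -137.60 mGal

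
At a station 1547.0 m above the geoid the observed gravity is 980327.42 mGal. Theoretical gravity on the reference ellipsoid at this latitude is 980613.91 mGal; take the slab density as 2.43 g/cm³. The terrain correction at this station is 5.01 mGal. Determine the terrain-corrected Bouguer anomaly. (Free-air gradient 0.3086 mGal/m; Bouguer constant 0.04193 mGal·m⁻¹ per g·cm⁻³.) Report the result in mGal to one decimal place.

38.3

Free-air correction = 0.3086 × 1547.0 = 477.40 mGal
Free-air anomaly = 980327.42 − 980613.91 + (477.40) = 190.91 mGal
Bouguer slab correction = 0.04193 × 2.43 × 1547.0 = 157.62 mGal
Simple Bouguer anomaly = 190.91 − (157.62) = 33.29 mGal
Complete Bouguer anomaly = 33.29 + 5.01 = 38.30 mGal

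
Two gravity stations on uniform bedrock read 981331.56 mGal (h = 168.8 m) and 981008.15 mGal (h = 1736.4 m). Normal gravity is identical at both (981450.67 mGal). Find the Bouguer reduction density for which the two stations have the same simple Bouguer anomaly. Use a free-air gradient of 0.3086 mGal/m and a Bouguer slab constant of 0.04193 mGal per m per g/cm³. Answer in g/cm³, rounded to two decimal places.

2.44

Δg_obs = 981008.15 − 981331.56 = -323.41 mGal over Δh = 1736.4 − 168.8 = 1567.6 m
Equal Bouguer anomalies ⇒ Δg_obs + (0.3086 − 0.04193ρ)·Δh = 0
0.3086 − 0.04193ρ = −Δg_obs/Δh = 0.20631
ρ = (0.3086 − 0.20631) / 0.04193 = 2.44 g/cm³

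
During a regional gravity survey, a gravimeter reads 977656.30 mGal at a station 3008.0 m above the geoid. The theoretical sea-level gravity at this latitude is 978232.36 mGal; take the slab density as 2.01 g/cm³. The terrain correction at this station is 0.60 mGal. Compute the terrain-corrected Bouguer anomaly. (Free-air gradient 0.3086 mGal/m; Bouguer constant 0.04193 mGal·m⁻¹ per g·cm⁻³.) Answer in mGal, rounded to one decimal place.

99.3

Free-air correction = 0.3086 × 3008.0 = 928.27 mGal
Free-air anomaly = 977656.30 − 978232.36 + (928.27) = 352.21 mGal
Bouguer slab correction = 0.04193 × 2.01 × 3008.0 = 253.51 mGal
Simple Bouguer anomaly = 352.21 − (253.51) = 98.70 mGal
Complete Bouguer anomaly = 98.70 + 0.60 = 99.30 mGal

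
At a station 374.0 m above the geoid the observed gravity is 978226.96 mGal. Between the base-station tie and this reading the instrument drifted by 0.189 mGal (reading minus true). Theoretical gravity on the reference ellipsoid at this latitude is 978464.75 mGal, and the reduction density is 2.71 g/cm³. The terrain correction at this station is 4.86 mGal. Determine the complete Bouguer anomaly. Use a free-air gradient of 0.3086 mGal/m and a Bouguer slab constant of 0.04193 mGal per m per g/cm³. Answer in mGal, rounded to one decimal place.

Drift-corrected reading = 978226.96 − (0.189) = 978226.771 mGal
Free-air correction = 0.3086 × 374.0 = 115.42 mGal
Free-air anomaly = 978226.771 − 978464.75 + (115.42) = -122.559 mGal
Bouguer slab correction = 0.04193 × 2.71 × 374.0 = 42.50 mGal
Simple Bouguer anomaly = -122.559 − (42.50) = -165.059 mGal
Complete Bouguer anomaly = -165.059 + 4.86 = -160.199 mGal

-160.2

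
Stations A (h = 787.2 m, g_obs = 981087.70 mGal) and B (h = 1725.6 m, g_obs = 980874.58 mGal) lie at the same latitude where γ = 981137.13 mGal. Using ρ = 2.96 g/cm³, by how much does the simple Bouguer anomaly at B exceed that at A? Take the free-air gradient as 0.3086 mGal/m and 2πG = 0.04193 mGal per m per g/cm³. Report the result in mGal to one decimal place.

-40.0

Δg_SB(A) = 981087.70 − 981137.13 + 0.3086×787.2 − 0.04193×2.96×787.2 = 95.80 mGal
Δg_SB(B) = 980874.58 − 981137.13 + 0.3086×1725.6 − 0.04193×2.96×1725.6 = 55.80 mGal
Difference = 55.80 − (95.80) = -40.00 mGal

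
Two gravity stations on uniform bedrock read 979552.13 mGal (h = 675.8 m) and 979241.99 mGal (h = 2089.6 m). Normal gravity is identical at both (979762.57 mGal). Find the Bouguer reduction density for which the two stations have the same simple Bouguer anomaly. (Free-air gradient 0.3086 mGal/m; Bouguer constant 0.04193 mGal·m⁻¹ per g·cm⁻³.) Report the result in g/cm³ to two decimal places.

2.13

Δg_obs = 979241.99 − 979552.13 = -310.14 mGal over Δh = 2089.6 − 675.8 = 1413.8 m
Equal Bouguer anomalies ⇒ Δg_obs + (0.3086 − 0.04193ρ)·Δh = 0
0.3086 − 0.04193ρ = −Δg_obs/Δh = 0.21937
ρ = (0.3086 − 0.21937) / 0.04193 = 2.13 g/cm³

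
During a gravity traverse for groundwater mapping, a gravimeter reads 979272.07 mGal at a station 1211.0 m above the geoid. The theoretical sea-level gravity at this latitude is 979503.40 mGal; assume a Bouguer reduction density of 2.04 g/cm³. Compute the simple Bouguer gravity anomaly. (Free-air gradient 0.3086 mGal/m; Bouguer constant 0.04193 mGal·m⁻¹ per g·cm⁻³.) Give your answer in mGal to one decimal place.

Free-air correction = 0.3086 × 1211.0 = 373.71 mGal
Free-air anomaly = 979272.07 − 979503.40 + (373.71) = 142.38 mGal
Bouguer slab correction = 0.04193 × 2.04 × 1211.0 = 103.59 mGal
Simple Bouguer anomaly = 142.38 − (103.59) = 38.79 mGal

38.8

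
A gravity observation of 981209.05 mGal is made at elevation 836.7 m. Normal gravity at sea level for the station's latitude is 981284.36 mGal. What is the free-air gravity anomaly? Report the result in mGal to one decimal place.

Free-air correction = 0.3086 × 836.7 = 258.21 mGal
Free-air anomaly = 981209.05 − 981284.36 + (258.21) = 182.90 mGal

182.9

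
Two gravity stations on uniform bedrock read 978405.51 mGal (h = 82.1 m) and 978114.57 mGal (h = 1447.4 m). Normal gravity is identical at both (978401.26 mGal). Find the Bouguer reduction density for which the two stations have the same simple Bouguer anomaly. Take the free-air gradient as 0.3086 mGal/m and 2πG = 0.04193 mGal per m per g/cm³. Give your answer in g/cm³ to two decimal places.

Δg_obs = 978114.57 − 978405.51 = -290.94 mGal over Δh = 1447.4 − 82.1 = 1365.3 m
Equal Bouguer anomalies ⇒ Δg_obs + (0.3086 − 0.04193ρ)·Δh = 0
0.3086 − 0.04193ρ = −Δg_obs/Δh = 0.21310
ρ = (0.3086 − 0.21310) / 0.04193 = 2.28 g/cm³

2.28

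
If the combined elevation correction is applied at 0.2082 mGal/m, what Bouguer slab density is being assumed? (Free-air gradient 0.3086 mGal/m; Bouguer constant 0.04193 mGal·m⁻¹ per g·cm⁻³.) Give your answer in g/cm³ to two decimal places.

2.39

0.2082 = 0.3086 − 0.04193 × ρ
ρ = (0.3086 − 0.2082) / 0.04193 = 2.39 g/cm³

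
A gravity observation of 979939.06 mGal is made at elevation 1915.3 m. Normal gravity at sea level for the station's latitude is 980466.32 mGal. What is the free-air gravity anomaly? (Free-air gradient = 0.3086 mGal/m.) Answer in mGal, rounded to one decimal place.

63.8

Free-air correction = 0.3086 × 1915.3 = 591.06 mGal
Free-air anomaly = 979939.06 − 980466.32 + (591.06) = 63.80 mGal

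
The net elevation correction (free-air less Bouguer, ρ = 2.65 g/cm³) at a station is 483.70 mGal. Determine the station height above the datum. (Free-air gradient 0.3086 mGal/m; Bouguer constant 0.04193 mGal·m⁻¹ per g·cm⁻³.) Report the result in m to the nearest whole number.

2449

Combined gradient = 0.3086 − 0.04193 × 2.65 = 0.1974855 mGal/m
h = 483.70 / 0.1974855 = 2449.29 m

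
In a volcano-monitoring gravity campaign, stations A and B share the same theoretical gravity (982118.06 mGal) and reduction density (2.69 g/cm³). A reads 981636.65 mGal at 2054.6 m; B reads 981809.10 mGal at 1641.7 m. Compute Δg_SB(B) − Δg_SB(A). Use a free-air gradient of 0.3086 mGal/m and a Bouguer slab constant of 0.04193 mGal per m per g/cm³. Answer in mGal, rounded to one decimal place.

91.6

Δg_SB(A) = 981636.65 − 982118.06 + 0.3086×2054.6 − 0.04193×2.69×2054.6 = -79.10 mGal
Δg_SB(B) = 981809.10 − 982118.06 + 0.3086×1641.7 − 0.04193×2.69×1641.7 = 12.50 mGal
Difference = 12.50 − (-79.10) = 91.60 mGal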